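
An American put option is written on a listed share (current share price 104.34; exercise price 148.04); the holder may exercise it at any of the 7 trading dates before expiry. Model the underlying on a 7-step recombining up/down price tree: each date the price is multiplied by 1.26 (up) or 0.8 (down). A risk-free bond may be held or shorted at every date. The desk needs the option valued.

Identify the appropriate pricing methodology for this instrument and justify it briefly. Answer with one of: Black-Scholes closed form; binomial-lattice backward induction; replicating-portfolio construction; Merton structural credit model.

Key observation: an American put (K = 148.04, S₀ = 104.34) on a 7-date tree has no closed form — the optimal stopping decision is embedded and must be resolved recursively from expiry.

framework: binomial-lattice backward induction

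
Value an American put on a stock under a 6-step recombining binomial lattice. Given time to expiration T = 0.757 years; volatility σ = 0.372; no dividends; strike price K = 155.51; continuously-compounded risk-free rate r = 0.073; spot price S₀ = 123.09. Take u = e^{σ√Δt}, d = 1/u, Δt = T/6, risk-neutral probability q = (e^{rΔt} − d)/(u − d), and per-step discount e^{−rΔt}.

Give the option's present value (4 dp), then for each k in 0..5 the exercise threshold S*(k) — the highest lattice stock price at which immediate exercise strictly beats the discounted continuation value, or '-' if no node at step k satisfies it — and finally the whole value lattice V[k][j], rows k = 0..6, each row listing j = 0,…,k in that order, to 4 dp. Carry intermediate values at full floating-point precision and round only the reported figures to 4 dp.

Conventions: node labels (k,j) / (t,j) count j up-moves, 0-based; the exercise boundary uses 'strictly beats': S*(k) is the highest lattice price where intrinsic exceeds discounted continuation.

price = 34.6344
boundary = - 107.8543 94.5045 107.8543 123.0900 107.8543
tree:
34.6344
47.6557 22.3515
61.0055 33.4283 11.7717
72.7030 47.6557 19.9264 3.8967
82.9525 61.0055 32.4200 7.8959 0.0000
91.9334 72.7030 47.6557 15.9995 0.0000 0.0000
99.8027 82.9525 61.0055 32.4200 0.0000 0.0000 0.0000

params: Δt=0.12617 u=1.14126 d=0.87622 q=0.50193 e^(-rΔt)=0.99083
t_6 payoffs: 99.8027 82.9525 61.0055 32.4200 0.0000 0.0000 0.0000
t_5: node(5,0) S=63.5766 payoff=91.9334 vs cont=90.5077 → 91.9334 [stop]  node(5,1) S=82.8070 payoff=72.7030 vs cont=71.2773 → 72.7030 [stop]  node(5,2) S=107.8543 payoff=47.6557 vs cont=46.2300 → 47.6557 [stop]  node(5,3) S=140.4779 payoff=15.0321 vs cont=15.9995 → 15.9995 [wait]  node(5,4) S=182.9693 payoff=0.0000 vs cont=0.0000 → 0.0000 [wait]  node(5,5) S=238.3134 payoff=0.0000 vs cont=0.0000 → 0.0000 [wait]  ⇒ S*(5)=107.8543
t_4: node(4,0) S=72.5575 payoff=82.9525 vs cont=81.5268 → 82.9525 [stop]  node(4,1) S=94.5045 payoff=61.0055 vs cont=59.5798 → 61.0055 [stop]  node(4,2) S=123.0900 payoff=32.4200 vs cont=31.4754 → 32.4200 [stop]  node(4,3) S=160.3220 payoff=0.0000 vs cont=7.8959 → 7.8959 [wait]  node(4,4) S=208.8158 payoff=0.0000 vs cont=0.0000 → 0.0000 [wait]  ⇒ S*(4)=123.0900
t_3: node(3,0) S=82.8070 payoff=72.7030 vs cont=71.2773 → 72.7030 [stop]  node(3,1) S=107.8543 payoff=47.6557 vs cont=46.2300 → 47.6557 [stop]  node(3,2) S=140.4779 payoff=15.0321 vs cont=19.9264 → 19.9264 [wait]  node(3,3) S=182.9693 payoff=0.0000 vs cont=3.8967 → 3.8967 [wait]  ⇒ S*(3)=107.8543
t_2: node(2,0) S=94.5045 payoff=61.0055 vs cont=59.5798 → 61.0055 [stop]  node(2,1) S=123.0900 payoff=32.4200 vs cont=33.4283 → 33.4283 [wait]  node(2,2) S=160.3220 payoff=0.0000 vs cont=11.7717 → 11.7717 [wait]  ⇒ S*(2)=94.5045
t_1: node(1,0) S=107.8543 payoff=47.6557 vs cont=46.7314 → 47.6557 [stop]  node(1,1) S=140.4779 payoff=15.0321 vs cont=22.3515 → 22.3515 [wait]  ⇒ S*(1)=107.8543
t_0: node(0,0) S=123.0900 payoff=32.4200 vs cont=34.6344 → 34.6344 [wait]  ⇒ S*(0)=-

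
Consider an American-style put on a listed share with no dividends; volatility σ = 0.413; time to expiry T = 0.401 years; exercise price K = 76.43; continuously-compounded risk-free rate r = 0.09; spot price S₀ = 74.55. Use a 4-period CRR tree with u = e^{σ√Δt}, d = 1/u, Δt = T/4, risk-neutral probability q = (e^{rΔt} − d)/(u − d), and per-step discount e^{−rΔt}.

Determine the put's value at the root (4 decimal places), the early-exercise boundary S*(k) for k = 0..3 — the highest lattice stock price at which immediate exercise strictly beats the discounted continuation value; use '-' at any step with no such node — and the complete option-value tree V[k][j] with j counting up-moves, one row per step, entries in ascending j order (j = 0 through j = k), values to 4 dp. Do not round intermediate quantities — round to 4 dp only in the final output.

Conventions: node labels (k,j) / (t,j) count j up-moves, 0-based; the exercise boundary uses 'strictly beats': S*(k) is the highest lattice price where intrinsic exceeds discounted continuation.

price = 7.6489
boundary = - - 57.3940 65.4119
tree:
7.6489
12.3313 3.1403
19.0360 5.9003 0.4581
26.0711 11.0181 0.9280 0.0000
32.2439 19.0360 1.8800 0.0000 0.0000

params: Δt=0.10025 u=1.13970 d=0.87742 q=0.50191 e^(-rΔt)=0.99102
t_4 payoffs: 32.2439 19.0360 1.8800 0.0000 0.0000
t_3: node(3,0) S=50.3589 payoff=26.0711 vs cont=25.3847 → 26.0711 [stop]  node(3,1) S=65.4119 payoff=11.0181 vs cont=10.3316 → 11.0181 [stop]  node(3,2) S=84.9646 payoff=0.0000 vs cont=0.9280 → 0.9280 [wait]  node(3,3) S=110.3620 payoff=0.0000 vs cont=0.0000 → 0.0000 [wait]  ⇒ S*(3)=65.4119
t_2: node(2,0) S=57.3940 payoff=19.0360 vs cont=18.3495 → 19.0360 [stop]  node(2,1) S=74.5500 payoff=1.8800 vs cont=5.9003 → 5.9003 [wait]  node(2,2) S=96.8342 payoff=0.0000 vs cont=0.4581 → 0.4581 [wait]  ⇒ S*(2)=57.3940
t_1: node(1,0) S=65.4119 payoff=11.0181 vs cont=12.3313 → 12.3313 [wait]  node(1,1) S=84.9646 payoff=0.0000 vs cont=3.1403 → 3.1403 [wait]  ⇒ S*(1)=-
t_0: node(0,0) S=74.5500 payoff=1.8800 vs cont=7.6489 → 7.6489 [wait]  ⇒ S*(0)=-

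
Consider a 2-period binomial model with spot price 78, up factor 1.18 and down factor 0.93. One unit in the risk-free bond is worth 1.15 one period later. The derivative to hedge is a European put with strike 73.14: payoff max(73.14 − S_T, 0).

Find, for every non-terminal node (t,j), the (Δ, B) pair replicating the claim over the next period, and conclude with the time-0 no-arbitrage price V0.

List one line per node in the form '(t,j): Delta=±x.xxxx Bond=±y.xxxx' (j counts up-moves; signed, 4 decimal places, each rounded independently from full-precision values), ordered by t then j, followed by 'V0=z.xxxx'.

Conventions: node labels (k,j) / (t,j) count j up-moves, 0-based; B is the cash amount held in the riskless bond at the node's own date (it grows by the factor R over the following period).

(0,0): Delta=-0.0304 Bond=2.4317
(1,0): Delta=-0.3131 Bond=23.3037
(1,1): Delta=0.0000 Bond=0.0000
V0=0.0618

The replicating-portfolio and risk-neutral prices coincide; use p* = (1.15−0.93)/(1.18−0.93) = 0.8800 for the latter.
Expiry values: V(2,0)=5.6778, V(2,1)=0.0000, V(2,2)=0.0000
(1,0): S=72.5400. Δ = (V_up−V_dn)/(S_up−S_dn) = (0.0000−5.6778)/(85.5972−67.4622) = -0.3131. V = [p*·0.0000 + (1−p*)·5.6778]/1.15 = 0.5925. B = V − Δ·S = 23.3037.
(1,1): S=92.0400. Δ = (V_up−V_dn)/(S_up−S_dn) = (0.0000−0.0000)/(108.6072−85.5972) = 0.0000. V = [p*·0.0000 + (1−p*)·0.0000]/1.15 = 0.0000. B = V − Δ·S = 0.0000.
(0,0): S=78.0000. Δ = (V_up−V_dn)/(S_up−S_dn) = (0.0000−0.5925)/(92.0400−72.5400) = -0.0304. V = [p*·0.0000 + (1−p*)·0.5925]/1.15 = 0.0618. B = V − Δ·S = 2.4317.
As a check, the time-0 holding Δ(0,0)·S0 + B(0,0) comes to 0.0618 — exactly V0.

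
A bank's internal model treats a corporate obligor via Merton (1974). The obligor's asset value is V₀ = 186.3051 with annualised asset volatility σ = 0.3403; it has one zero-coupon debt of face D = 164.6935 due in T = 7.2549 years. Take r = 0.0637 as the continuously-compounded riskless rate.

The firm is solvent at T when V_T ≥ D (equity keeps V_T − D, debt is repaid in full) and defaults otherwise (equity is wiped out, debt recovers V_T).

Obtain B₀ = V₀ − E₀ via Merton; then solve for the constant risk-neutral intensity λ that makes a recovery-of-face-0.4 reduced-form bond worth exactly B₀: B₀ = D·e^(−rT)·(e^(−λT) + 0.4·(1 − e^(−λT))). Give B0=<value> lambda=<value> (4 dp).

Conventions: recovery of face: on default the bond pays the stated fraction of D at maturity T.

Equity is a call on the firm's assets struck at D = 164.6935:
d₁ = [ln(V₀/D) + (r + σ²/2)T] / (σ√T)
   = [ln(186.3051/164.6935) + (0.0637 + 0.5·0.3403²)·7.2549] / (0.3403·√7.2549)
   = [0.123299 + 0.882211] / 0.916595 = 1.097005
d₂ = d₁ − σ√T = 1.097005 − 0.916595 = 0.180410
N(d₁) = 0.863681,  N(d₂) = 0.571585,  e^(−rT) = 0.629936
E₀ = V₀·N(d₁) − D·e^(−rT)·N(d₂)
   = 186.3051·0.863681 − 164.6935·0.629936·0.571585 = 101.608254
B₀ = V₀ − E₀ = 186.3051 − 101.608254 = 84.696846
e^(−λT) = (B₀·e^(rT)/D − 0.4)/(1 − 0.4) = (84.6968·1.587463/164.6935 − 0.4)/0.6 = 0.69397228
λ = −ln(0.69397228)/7.2549 = 0.050355

B0=84.6968 lambda=0.0504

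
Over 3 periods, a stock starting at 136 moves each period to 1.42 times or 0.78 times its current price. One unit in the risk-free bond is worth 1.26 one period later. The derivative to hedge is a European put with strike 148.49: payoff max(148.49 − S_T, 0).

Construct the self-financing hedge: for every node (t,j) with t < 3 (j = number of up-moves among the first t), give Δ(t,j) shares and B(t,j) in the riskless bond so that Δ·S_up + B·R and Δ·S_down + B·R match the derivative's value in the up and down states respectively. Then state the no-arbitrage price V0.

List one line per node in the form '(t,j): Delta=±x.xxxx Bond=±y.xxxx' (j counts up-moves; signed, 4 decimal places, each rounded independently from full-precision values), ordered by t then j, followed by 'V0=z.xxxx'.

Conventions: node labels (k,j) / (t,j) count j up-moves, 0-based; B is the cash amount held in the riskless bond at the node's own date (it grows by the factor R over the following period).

Risk-neutral probability p* = (R−d)/(u−d) = (1.26−0.78)/(1.42−0.78) = 0.7500.
At maturity the claim pays: V(3,0)=83.9509, V(3,1)=30.9958, V(3,2)=0.0000, V(3,3)=0.0000
  t=2,j=0: stock 82.7424 → up 117.4942 (V=30.9958), down 64.5391 (V=83.9509). Price 35.1068; hedge Δ=-1.0000, bond B=117.8492.
  t=2,j=1: stock 150.6336 → up 213.8997 (V=0.0000), down 117.4942 (V=30.9958). Price 6.1500; hedge Δ=-0.3215, bond B=54.5809.
  t=2,j=2: stock 274.2304 → up 389.4072 (V=0.0000), down 213.8997 (V=0.0000). Price 0.0000; hedge Δ=0.0000, bond B=0.0000.
  t=1,j=0: stock 106.0800 → up 150.6336 (V=6.1500), down 82.7424 (V=35.1068). Price 10.6263; hedge Δ=-0.4265, bond B=55.8714.
  t=1,j=1: stock 193.1200 → up 274.2304 (V=0.0000), down 150.6336 (V=6.1500). Price 1.2202; hedge Δ=-0.0498, bond B=10.8295.
  t=0,j=0: stock 136.0000 → up 193.1200 (V=1.2202), down 106.0800 (V=10.6263). Price 2.8347; hedge Δ=-0.1081, bond B=17.5318.
Check: Δ(0,0)·S0 + B(0,0) = 2.8347 = V0.

(0,0): Delta=-0.1081 Bond=17.5318
(1,0): Delta=-0.4265 Bond=55.8714
(1,1): Delta=-0.0498 Bond=10.8295
(2,0): Delta=-1.0000 Bond=117.8492
(2,1): Delta=-0.3215 Bond=54.5809
(2,2): Delta=0.0000 Bond=0.0000
V0=2.8347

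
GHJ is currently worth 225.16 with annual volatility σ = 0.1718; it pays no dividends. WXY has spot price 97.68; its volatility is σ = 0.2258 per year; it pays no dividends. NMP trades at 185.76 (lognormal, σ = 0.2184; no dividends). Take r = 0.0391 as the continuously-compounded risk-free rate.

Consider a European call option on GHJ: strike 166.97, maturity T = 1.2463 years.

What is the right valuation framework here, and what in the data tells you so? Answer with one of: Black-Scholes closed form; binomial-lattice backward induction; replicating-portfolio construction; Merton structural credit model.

Key observation: a European claim on GHJ (strike 166.97) — a lognormal (GBM) underlying with constant rate and volatility — has an exact closed-form value; no lattice or capital structure is involved.

framework: Black-Scholes closed form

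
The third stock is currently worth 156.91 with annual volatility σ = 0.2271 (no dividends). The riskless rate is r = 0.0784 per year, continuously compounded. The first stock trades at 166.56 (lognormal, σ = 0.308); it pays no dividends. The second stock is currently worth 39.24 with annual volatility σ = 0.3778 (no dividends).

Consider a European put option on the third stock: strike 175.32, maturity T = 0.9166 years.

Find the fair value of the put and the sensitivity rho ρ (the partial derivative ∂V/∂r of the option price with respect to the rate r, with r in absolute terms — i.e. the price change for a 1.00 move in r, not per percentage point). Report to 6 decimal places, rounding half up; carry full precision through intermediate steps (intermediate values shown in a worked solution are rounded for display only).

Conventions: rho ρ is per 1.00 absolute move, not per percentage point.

price = 17.203121
ρ = -91.752028

σ√T = 0.2271·√0.9166 = 0.217424
d₁ = (ln(S/K) + (r+σ²/2)T) / (σ√T) = (ln(156.91/175.32) + (0.0784+0.2271²/2)·0.9166) / 0.217424 = (-0.110940 + 0.095498) / 0.217424 = -0.071025
d₂ = d₁ − σ√T = -0.071025 − 0.217424 = -0.288449
e^{−rT} = 0.930660
N(−d₁) = 0.528311,  N(−d₂) = 0.613498
Put price V = K·e^{−rT}·N(−d₂) − S·N(−d₁) = 100.100401 − 82.897280 = 17.203121
ρ = −K·T·e^{−rT}·N(−d₂) = -91.752028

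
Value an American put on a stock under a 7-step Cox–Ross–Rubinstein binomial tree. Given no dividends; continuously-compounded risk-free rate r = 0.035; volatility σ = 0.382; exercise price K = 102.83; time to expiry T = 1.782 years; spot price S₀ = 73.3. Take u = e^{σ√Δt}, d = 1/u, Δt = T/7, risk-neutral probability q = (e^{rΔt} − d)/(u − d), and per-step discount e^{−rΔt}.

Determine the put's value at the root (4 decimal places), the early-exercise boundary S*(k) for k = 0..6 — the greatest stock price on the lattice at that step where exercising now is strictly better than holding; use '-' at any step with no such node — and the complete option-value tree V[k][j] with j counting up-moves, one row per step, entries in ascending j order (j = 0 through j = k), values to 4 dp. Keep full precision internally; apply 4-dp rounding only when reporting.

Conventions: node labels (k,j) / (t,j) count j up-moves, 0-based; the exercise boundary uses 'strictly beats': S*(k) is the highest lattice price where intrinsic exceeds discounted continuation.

price = 33.3125
boundary = - - 49.8533 60.4503 49.8533 60.4503 73.3000
tree:
33.3125
42.7146 23.5498
52.9767 32.1787 14.4578
61.7161 42.3797 21.5120 6.9347
68.9235 52.9767 30.8932 11.5502 1.9648
74.8674 61.7161 42.3797 18.7817 3.7762 0.0000
79.7693 68.9235 52.9767 29.5300 7.2577 0.0000 0.0000
83.8119 74.8674 61.7161 42.3797 13.9489 0.0000 0.0000 0.0000

params: Δt=0.25457 u=1.21257 d=0.82470 q=0.47504 e^(-rΔt)=0.99113
t_7 payoffs: 83.8119 74.8674 61.7161 42.3797 13.9489 0.0000 0.0000 0.0000
t_6: node(6,0) S=23.0607 payoff=79.7693 vs cont=78.8571 → 79.7693 [stop]  node(6,1) S=33.9065 payoff=68.9235 vs cont=68.0113 → 68.9235 [stop]  node(6,2) S=49.8533 payoff=52.9767 vs cont=52.0646 → 52.9767 [stop]  node(6,3) S=73.3000 payoff=29.5300 vs cont=28.6179 → 29.5300 [stop]  node(6,4) S=107.7741 payoff=0.0000 vs cont=7.2577 → 7.2577 [wait]  node(6,5) S=158.4619 payoff=0.0000 vs cont=0.0000 → 0.0000 [wait]  node(6,6) S=232.9889 payoff=0.0000 vs cont=0.0000 → 0.0000 [wait]  ⇒ S*(6)=73.3000
t_5: node(5,0) S=27.9626 payoff=74.8674 vs cont=73.9552 → 74.8674 [stop]  node(5,1) S=41.1139 payoff=61.7161 vs cont=60.8040 → 61.7161 [stop]  node(5,2) S=60.4503 payoff=42.3797 vs cont=41.4675 → 42.3797 [stop]  node(5,3) S=88.8811 payoff=13.9489 vs cont=18.7817 → 18.7817 [wait]  node(5,4) S=130.6832 payoff=0.0000 vs cont=3.7762 → 3.7762 [wait]  node(5,5) S=192.1454 payoff=0.0000 vs cont=0.0000 → 0.0000 [wait]  ⇒ S*(5)=60.4503
t_4: node(4,0) S=33.9065 payoff=68.9235 vs cont=68.0113 → 68.9235 [stop]  node(4,1) S=49.8533 payoff=52.9767 vs cont=52.0646 → 52.9767 [stop]  node(4,2) S=73.3000 payoff=29.5300 vs cont=30.8932 → 30.8932 [wait]  node(4,3) S=107.7741 payoff=0.0000 vs cont=11.5502 → 11.5502 [wait]  node(4,4) S=158.4619 payoff=0.0000 vs cont=1.9648 → 1.9648 [wait]  ⇒ S*(4)=49.8533
t_3: node(3,0) S=41.1139 payoff=61.7161 vs cont=60.8040 → 61.7161 [stop]  node(3,1) S=60.4503 payoff=42.3797 vs cont=42.1094 → 42.3797 [stop]  node(3,2) S=88.8811 payoff=13.9489 vs cont=21.5120 → 21.5120 [wait]  node(3,3) S=130.6832 payoff=0.0000 vs cont=6.9347 → 6.9347 [wait]  ⇒ S*(3)=60.4503
t_2: node(2,0) S=49.8533 payoff=52.9767 vs cont=52.0646 → 52.9767 [stop]  node(2,1) S=73.3000 payoff=29.5300 vs cont=32.1787 → 32.1787 [wait]  node(2,2) S=107.7741 payoff=0.0000 vs cont=14.4578 → 14.4578 [wait]  ⇒ S*(2)=49.8533
t_1: node(1,0) S=60.4503 payoff=42.3797 vs cont=42.7146 → 42.7146 [wait]  node(1,1) S=88.8811 payoff=13.9489 vs cont=23.5498 → 23.5498 [wait]  ⇒ S*(1)=-
t_0: node(0,0) S=73.3000 payoff=29.5300 vs cont=33.3125 → 33.3125 [wait]  ⇒ S*(0)=-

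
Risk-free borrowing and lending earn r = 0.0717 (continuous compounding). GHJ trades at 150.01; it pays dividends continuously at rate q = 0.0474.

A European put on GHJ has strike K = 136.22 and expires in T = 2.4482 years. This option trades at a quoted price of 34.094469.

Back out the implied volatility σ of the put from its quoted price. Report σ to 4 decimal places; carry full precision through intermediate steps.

At σ = 0.5766 the Black–Scholes value reproduces the quote:
σ√T = 0.5766·√2.4482 = 0.902190
d₁ = (ln(S/K) + (r−q+σ²/2)T) / (σ√T) = (ln(150.01/136.22) + (0.0717−0.0474+0.5766²/2)·2.4482) / 0.902190 = (0.096431 + 0.466465) / 0.902190 = 0.623921
d₂ = d₁ − σ√T = 0.623921 − 0.902190 = -0.278269
e^{−rT} = 0.839007
e^{−qT} = 0.890435
N(−d₁) = 0.266340,  N(−d₂) = 0.609597
V = K·e^{−rT}·N(−d₂) − S·e^{−qT}·N(−d₁) = 69.670584 − 35.576115 = 34.094469 (the observed quote) — the price is monotone increasing in volatility, hence this σ is the only solution

sigma = 0.5766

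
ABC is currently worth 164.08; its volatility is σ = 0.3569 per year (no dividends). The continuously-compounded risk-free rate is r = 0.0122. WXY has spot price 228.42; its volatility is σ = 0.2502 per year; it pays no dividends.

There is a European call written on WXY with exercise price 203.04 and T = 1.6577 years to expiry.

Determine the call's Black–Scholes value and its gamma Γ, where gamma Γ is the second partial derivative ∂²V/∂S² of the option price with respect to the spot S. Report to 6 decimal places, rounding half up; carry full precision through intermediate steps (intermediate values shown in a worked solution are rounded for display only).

σ√T = 0.2502·√1.6577 = 0.322137
d₁ = (ln(S/K) + (r+σ²/2)T) / (σ√T) = (ln(228.42/203.04) + (0.0122+0.2502²/2)·1.6577) / 0.322137 = (0.117783 + 0.072110) / 0.322137 = 0.589480
d₂ = d₁ − σ√T = 0.589480 − 0.322137 = 0.267343
e^{−rT} = 0.979979
N(d₁) = 0.722230,  N(d₂) = 0.605397
Call price V = S·N(d₁) − K·e^{−rT}·N(d₂) = 164.971817 − 120.458927 = 44.512890
φ(d₁) = (1/√(2π))·e^{−d₁²/2} = 0.335316
Γ = φ(d₁) / (S·σ·√T) = 0.004557

price = 44.512890
Γ = 0.004557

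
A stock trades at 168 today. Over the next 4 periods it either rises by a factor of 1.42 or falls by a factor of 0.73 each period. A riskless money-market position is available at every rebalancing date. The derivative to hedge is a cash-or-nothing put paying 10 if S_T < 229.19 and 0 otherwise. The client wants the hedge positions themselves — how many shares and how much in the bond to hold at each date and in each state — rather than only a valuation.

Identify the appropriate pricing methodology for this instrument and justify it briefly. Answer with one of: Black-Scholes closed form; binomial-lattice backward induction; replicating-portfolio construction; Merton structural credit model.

framework: replicating-portfolio construction

Key observation: what is demanded is not a single number but the (Δ, B) position at each node of the 1.42/0.73 tree starting at 168; constructing those positions is the replicating-portfolio method.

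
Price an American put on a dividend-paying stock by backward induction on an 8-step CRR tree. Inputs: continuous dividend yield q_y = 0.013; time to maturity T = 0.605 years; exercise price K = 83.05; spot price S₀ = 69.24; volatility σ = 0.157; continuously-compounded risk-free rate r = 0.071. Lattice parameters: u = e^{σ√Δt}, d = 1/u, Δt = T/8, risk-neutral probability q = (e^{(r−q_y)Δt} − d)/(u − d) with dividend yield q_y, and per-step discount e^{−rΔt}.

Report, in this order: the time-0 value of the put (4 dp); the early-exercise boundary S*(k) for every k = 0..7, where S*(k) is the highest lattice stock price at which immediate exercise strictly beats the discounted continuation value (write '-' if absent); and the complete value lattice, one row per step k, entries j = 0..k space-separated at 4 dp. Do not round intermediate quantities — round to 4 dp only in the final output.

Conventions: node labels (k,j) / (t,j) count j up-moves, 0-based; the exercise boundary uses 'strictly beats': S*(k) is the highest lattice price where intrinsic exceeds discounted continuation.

price = 13.8100
boundary = 69.2400 72.2949 75.4846 72.2949 75.4846 72.2949 75.4846 78.8150
tree:
13.8100
16.7358 10.7551
19.5380 13.8100 7.5654
22.2218 16.7358 10.7551 4.8963
24.7922 19.5380 13.8100 7.5654 2.6724
27.2539 22.2218 16.7358 10.7551 4.6014 1.0565
29.6116 24.7922 19.5380 13.8100 7.5654 2.1234 0.1585
31.8697 27.2539 22.2218 16.7358 10.7551 4.2350 0.3466 0.0000
34.0324 29.6116 24.7922 19.5380 13.8100 7.5654 0.7576 0.0000 0.0000

params: Δt=0.07562 u=1.04412 d=0.95774 q=0.54010 e^(-rΔt)=0.99465
t_8 payoffs: 34.0324 29.6116 24.7922 19.5380 13.8100 7.5654 0.7576 0.0000 0.0000
t_7: node(7,0) S=51.1803 payoff=31.8697 vs cont=31.4753 → 31.8697 [stop]  node(7,1) S=55.7961 payoff=27.2539 vs cont=26.8640 → 27.2539 [stop]  node(7,2) S=60.8282 payoff=22.2218 vs cont=21.8368 → 22.2218 [stop]  node(7,3) S=66.3142 payoff=16.7358 vs cont=16.3563 → 16.7358 [stop]  node(7,4) S=72.2949 payoff=10.7551 vs cont=10.3814 → 10.7551 [stop]  node(7,5) S=78.8150 payoff=4.2350 vs cont=3.8677 → 4.2350 [stop]  node(7,6) S=85.9232 payoff=0.0000 vs cont=0.3466 → 0.3466 [wait]  node(7,7) S=93.6724 payoff=0.0000 vs cont=0.0000 → 0.0000 [wait]  ⇒ S*(7)=78.8150
t_6: node(6,0) S=53.4384 payoff=29.6116 vs cont=29.2194 → 29.6116 [stop]  node(6,1) S=58.2578 payoff=24.7922 vs cont=24.4047 → 24.7922 [stop]  node(6,2) S=63.5120 payoff=19.5380 vs cont=19.1557 → 19.5380 [stop]  node(6,3) S=69.2400 payoff=13.8100 vs cont=13.4333 → 13.8100 [stop]  node(6,4) S=75.4846 payoff=7.5654 vs cont=7.1948 → 7.5654 [stop]  node(6,5) S=82.2924 payoff=0.7576 vs cont=2.1234 → 2.1234 [wait]  node(6,6) S=89.7142 payoff=0.0000 vs cont=0.1585 → 0.1585 [wait]  ⇒ S*(6)=75.4846
t_5: node(5,0) S=55.7961 payoff=27.2539 vs cont=26.8640 → 27.2539 [stop]  node(5,1) S=60.8282 payoff=22.2218 vs cont=21.8368 → 22.2218 [stop]  node(5,2) S=66.3142 payoff=16.7358 vs cont=16.3563 → 16.7358 [stop]  node(5,3) S=72.2949 payoff=10.7551 vs cont=10.3814 → 10.7551 [stop]  node(5,4) S=78.8150 payoff=4.2350 vs cont=4.6014 → 4.6014 [wait]  node(5,5) S=85.9232 payoff=0.0000 vs cont=1.0565 → 1.0565 [wait]  ⇒ S*(5)=72.2949
t_4: node(4,0) S=58.2578 payoff=24.7922 vs cont=24.4047 → 24.7922 [stop]  node(4,1) S=63.5120 payoff=19.5380 vs cont=19.1557 → 19.5380 [stop]  node(4,2) S=69.2400 payoff=13.8100 vs cont=13.4333 → 13.8100 [stop]  node(4,3) S=75.4846 payoff=7.5654 vs cont=7.3917 → 7.5654 [stop]  node(4,4) S=82.2924 payoff=0.7576 vs cont=2.6724 → 2.6724 [wait]  ⇒ S*(4)=75.4846
t_3: node(3,0) S=60.8282 payoff=22.2218 vs cont=21.8368 → 22.2218 [stop]  node(3,1) S=66.3142 payoff=16.7358 vs cont=16.3563 → 16.7358 [stop]  node(3,2) S=72.2949 payoff=10.7551 vs cont=10.3814 → 10.7551 [stop]  node(3,3) S=78.8150 payoff=4.2350 vs cont=4.8963 → 4.8963 [wait]  ⇒ S*(3)=72.2949
t_2: node(2,0) S=63.5120 payoff=19.5380 vs cont=19.1557 → 19.5380 [stop]  node(2,1) S=69.2400 payoff=13.8100 vs cont=13.4333 → 13.8100 [stop]  node(2,2) S=75.4846 payoff=7.5654 vs cont=7.5501 → 7.5654 [stop]  ⇒ S*(2)=75.4846
t_1: node(1,0) S=66.3142 payoff=16.7358 vs cont=16.3563 → 16.7358 [stop]  node(1,1) S=72.2949 payoff=10.7551 vs cont=10.3814 → 10.7551 [stop]  ⇒ S*(1)=72.2949
t_0: node(0,0) S=69.2400 payoff=13.8100 vs cont=13.4333 → 13.8100 [stop]  ⇒ S*(0)=69.2400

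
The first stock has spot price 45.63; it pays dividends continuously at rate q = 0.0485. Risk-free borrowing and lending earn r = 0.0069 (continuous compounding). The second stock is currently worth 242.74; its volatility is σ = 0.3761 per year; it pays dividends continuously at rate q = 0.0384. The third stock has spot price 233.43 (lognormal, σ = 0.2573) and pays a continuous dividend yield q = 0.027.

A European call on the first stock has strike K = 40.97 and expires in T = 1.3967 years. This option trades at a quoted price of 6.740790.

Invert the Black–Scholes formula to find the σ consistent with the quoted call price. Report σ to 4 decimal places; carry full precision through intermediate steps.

sigma = 0.2894

At σ = 0.2894 the Black–Scholes value reproduces the quote:
σ√T = 0.2894·√1.3967 = 0.342019
d₁ = (ln(S/K) + (r−q+σ²/2)T) / (σ√T) = (ln(45.63/40.97) + (0.0069−0.0485+0.2894²/2)·1.3967) / 0.342019 = (0.107725 + 0.000386) / 0.342019 = 0.316097
d₂ = d₁ − σ√T = 0.316097 − 0.342019 = -0.025922
e^{−rT} = 0.990409
e^{−qT} = 0.934503
N(d₁) = 0.624035,  N(d₂) = 0.489660
V = S·e^{−qT}·N(d₁) − K·e^{−rT}·N(d₂) = 26.609741 − 19.868951 = 6.740790 (the quoted price), and the Black–Scholes price is strictly increasing in σ, so σ is unique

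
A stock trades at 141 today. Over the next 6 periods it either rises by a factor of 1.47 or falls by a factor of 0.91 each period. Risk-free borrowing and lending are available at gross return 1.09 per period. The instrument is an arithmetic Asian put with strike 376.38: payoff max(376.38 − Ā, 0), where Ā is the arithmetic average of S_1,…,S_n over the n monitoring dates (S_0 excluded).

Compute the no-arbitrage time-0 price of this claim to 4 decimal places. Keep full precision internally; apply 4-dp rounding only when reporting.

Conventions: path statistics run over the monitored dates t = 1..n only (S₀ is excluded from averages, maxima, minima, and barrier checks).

price = 110.9598

Under the martingale measure an up-move has probability p* = 0.3214; value the claim as the probability-weighted average of per-path payoffs, discounted 6 periods at R = 1.09.
Enumerate all 2^6 = 64 price paths (U = up ×1.47, D = down ×0.91); each path with k up-moves has probability p*^k·(1−p*)^(6−k).
DDDDDD: Ā=102.6791, payoff=273.7009, prob=0.097628
UDDDDD: Ā=165.8662, payoff=210.5138, prob=0.046245
DUDDDD: Ā=152.7062, payoff=223.6738, prob=0.046245
UUDDDD: Ā=246.6792, payoff=129.7008, prob=0.021905
DDUDDD: Ā=140.7306, payoff=235.6494, prob=0.046245
UDUDDD: Ā=227.3340, payoff=149.0460, prob=0.021905
DUUDDD: Ā=214.1740, payoff=162.2060, prob=0.021905
UUUDDD: Ā=345.9734, payoff=30.4066, prob=0.010376
DDDUDD: Ā=129.8328, payoff=246.5472, prob=0.046245
UDDUDD: Ā=209.7299, payoff=166.6501, prob=0.021905
DUDUDD: Ā=196.5699, payoff=179.8101, prob=0.021905
UUDUDD: Ā=317.5360, payoff=58.8440, prob=0.010376
DDUUDD: Ā=184.5943, payoff=191.7857, prob=0.021905
UDUUDD: Ā=298.1908, payoff=78.1892, prob=0.010376
DUUUDD: Ā=285.0308, payoff=91.3492, prob=0.010376
UUUUDD: Ā=460.4343, payoff=0.0000, prob=0.004915
DDDDUD: Ā=119.9158, payoff=256.4642, prob=0.046245
UDDDUD: Ā=193.7101, payoff=182.6699, prob=0.021905
DUDDUD: Ā=180.5501, payoff=195.8299, prob=0.021905
UUDDUD: Ā=291.6579, payoff=84.7221, prob=0.010376
DDUDUD: Ā=168.5745, payoff=207.8055, prob=0.021905
UDUDUD: Ā=272.3127, payoff=104.0673, prob=0.010376
DUUDUD: Ā=259.1527, payoff=117.2273, prob=0.010376
UUUDUD: Ā=418.6313, payoff=0.0000, prob=0.004915
DDDUUD: Ā=157.6767, payoff=218.7033, prob=0.021905
UDDUUD: Ā=254.7086, payoff=121.6714, prob=0.010376
DUDUUD: Ā=241.5486, payoff=134.8314, prob=0.010376
UUDUUD: Ā=390.1938, payoff=0.0000, prob=0.004915
DDUUUD: Ā=229.5730, payoff=146.8070, prob=0.010376
UDUUUD: Ā=370.8486, payoff=5.5314, prob=0.004915
DUUUUD: Ā=357.6886, payoff=18.6914, prob=0.004915
UUUUUD: Ā=577.8047, payoff=0.0000, prob=0.002328
DDDDDU: Ā=110.8913, payoff=265.4887, prob=0.046245
UDDDDU: Ā=179.1321, payoff=197.2479, prob=0.021905
DUDDDU: Ā=165.9721, payoff=210.4079, prob=0.021905
UUDDDU: Ā=268.1089, payoff=108.2711, prob=0.010376
DDUDDU: Ā=153.9965, payoff=222.3835, prob=0.021905
UDUDDU: Ā=248.7637, payoff=127.6163, prob=0.010376
DUUDDU: Ā=235.6037, payoff=140.7763, prob=0.010376
UUUDDU: Ā=380.5905, payoff=0.0000, prob=0.004915
DDDUDU: Ā=143.0988, payoff=233.2812, prob=0.021905
UDDUDU: Ā=231.1595, payoff=145.2205, prob=0.010376
DUDUDU: Ā=217.9995, payoff=158.3805, prob=0.010376
UUDUDU: Ā=352.1531, payoff=24.2269, prob=0.004915
DDUUDU: Ā=206.0239, payoff=170.3561, prob=0.010376
UDUUDU: Ā=332.8079, payoff=43.5721, prob=0.004915
DUUUDU: Ā=319.6479, payoff=56.7321, prob=0.004915
UUUUDU: Ā=516.3543, payoff=0.0000, prob=0.002328
DDDDUU: Ā=133.1818, payoff=243.1982, prob=0.021905
UDDDUU: Ā=215.1398, payoff=161.2402, prob=0.010376
DUDDUU: Ā=201.9798, payoff=174.4002, prob=0.010376
UUDDUU: Ā=326.2750, payoff=50.1050, prob=0.004915
DDUDUU: Ā=190.0042, payoff=186.3758, prob=0.010376
UDUDUU: Ā=306.9298, payoff=69.4502, prob=0.004915
DUUDUU: Ā=293.7698, payoff=82.6102, prob=0.004915
UUUDUU: Ā=474.5512, payoff=0.0000, prob=0.002328
DDDUUU: Ā=179.1064, payoff=197.2736, prob=0.010376
UDDUUU: Ā=289.3257, payoff=87.0543, prob=0.004915
DUDUUU: Ā=276.1657, payoff=100.2143, prob=0.004915
UUDUUU: Ā=446.1138, payoff=0.0000, prob=0.002328
DDUUUU: Ā=264.1901, payoff=112.1899, prob=0.004915
UDUUUU: Ā=426.7686, payoff=0.0000, prob=0.002328
DUUUUU: Ā=413.6086, payoff=0.0000, prob=0.002328
UUUUUU: Ā=668.1369, payoff=0.0000, prob=0.001103
Price = Σ prob·payoff / R^6 = 186.090677 / 1.677100 = 110.9598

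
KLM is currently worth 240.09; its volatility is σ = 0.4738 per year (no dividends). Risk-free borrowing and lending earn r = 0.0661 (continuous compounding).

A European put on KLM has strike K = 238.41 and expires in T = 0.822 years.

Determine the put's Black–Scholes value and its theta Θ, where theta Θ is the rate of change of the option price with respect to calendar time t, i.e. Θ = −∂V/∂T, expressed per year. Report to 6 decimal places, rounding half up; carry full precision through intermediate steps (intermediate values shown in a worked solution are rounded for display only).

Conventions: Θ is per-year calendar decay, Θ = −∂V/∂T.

σ√T = 0.4738·√0.822 = 0.429567
d₁ = (ln(S/K) + (r+σ²/2)T) / (σ√T) = (ln(240.09/238.41) + (0.0661+0.4738²/2)·0.822) / 0.429567 = (0.007022 + 0.146598) / 0.429567 = 0.357616
d₂ = d₁ − σ√T = 0.357616 − 0.429567 = -0.071951
e^{−rT} = 0.947116
N(−d₁) = 0.360315,  N(−d₂) = 0.528680
Put price V = K·e^{−rT}·N(−d₂) − S·N(−d₁) = 119.376795 − 86.508103 = 32.868693
φ(d₁) = (1/√(2π))·e^{−d₁²/2} = 0.374231
Θ = −S·φ(d₁)·σ/(2√T) + r·K·e^{−rT}·N(−d₂) = −23.476994 + 7.890806 = -15.586188

price = 32.868693
Θ = -15.586188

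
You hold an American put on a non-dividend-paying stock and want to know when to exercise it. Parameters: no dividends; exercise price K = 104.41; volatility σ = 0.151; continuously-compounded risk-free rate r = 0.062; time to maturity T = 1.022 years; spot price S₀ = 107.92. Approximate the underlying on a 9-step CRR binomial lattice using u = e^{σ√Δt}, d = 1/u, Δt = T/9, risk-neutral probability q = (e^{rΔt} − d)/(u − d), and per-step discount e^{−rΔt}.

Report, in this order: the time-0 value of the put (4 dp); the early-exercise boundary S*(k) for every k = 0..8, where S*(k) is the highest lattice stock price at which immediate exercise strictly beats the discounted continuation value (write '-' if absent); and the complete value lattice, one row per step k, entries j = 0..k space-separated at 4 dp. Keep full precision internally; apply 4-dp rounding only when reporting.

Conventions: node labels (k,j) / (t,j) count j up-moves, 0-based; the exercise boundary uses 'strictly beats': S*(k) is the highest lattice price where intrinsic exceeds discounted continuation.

price = 2.9903
boundary = - - - 92.6416 88.0455 92.6416 88.0455 92.6416 97.4776
tree:
2.9903
4.8623 1.5374
7.6864 2.6750 0.6510
11.7684 4.5331 1.2292 0.1989
16.3645 7.4433 2.2730 0.4135 0.0305
20.7325 11.7684 4.0933 0.8523 0.0692 0.0000
24.8838 16.3645 7.1156 1.7385 0.1573 0.0000 0.0000
28.8292 20.7325 11.7684 3.5005 0.3573 0.0000 0.0000 0.0000
32.5788 24.8838 16.3645 6.9324 0.8118 0.0000 0.0000 0.0000 0.0000
36.1425 28.8292 20.7325 11.7684 1.8440 0.0000 0.0000 0.0000 0.0000 0.0000

Δt=0.11356, u=1.05220, d=0.95039, q=0.55668, disc=e^(-rΔt)=0.99298
k=9 terminal: V=max(K-S,0) → 36.1425 28.8292 20.7325 11.7684 1.8440 0.0000 0.0000 0.0000 0.0000 0.0000
k=8: j=0 S=71.8312 intr=32.5788 cont=31.8463 V=32.5788[EX]; j=1 S=79.5262 intr=24.8838 cont=24.1513 V=24.8838[EX]; j=2 S=88.0455 intr=16.3645 cont=15.6319 V=16.3645[EX]; j=3 S=97.4776 intr=6.9324 cont=6.1999 V=6.9324[EX]; j=4 S=107.9200 intr=0.0000 cont=0.8118 V=0.8118[hold]; j=5 S=119.4811 intr=0.0000 cont=0.0000 V=0.0000[hold]; j=6 S=132.2807 intr=0.0000 cont=0.0000 V=0.0000[hold]; j=7 S=146.4515 intr=0.0000 cont=0.0000 V=0.0000[hold]; j=8 S=162.1403 intr=0.0000 cont=0.0000 V=0.0000[hold]  S*(8)=97.4776
k=7: j=0 S=75.5808 intr=28.8292 cont=28.0967 V=28.8292[EX]; j=1 S=83.6775 intr=20.7325 cont=20.0000 V=20.7325[EX]; j=2 S=92.6416 intr=11.7684 cont=11.0359 V=11.7684[EX]; j=3 S=102.5660 intr=1.8440 cont=3.5005 V=3.5005[hold]; j=4 S=113.5535 intr=0.0000 cont=0.3573 V=0.3573[hold]; j=5 S=125.7181 intr=0.0000 cont=0.0000 V=0.0000[hold]; j=6 S=139.1859 intr=0.0000 cont=0.0000 V=0.0000[hold]; j=7 S=154.0964 intr=0.0000 cont=0.0000 V=0.0000[hold]  S*(7)=92.6416
k=6: j=0 S=79.5262 intr=24.8838 cont=24.1513 V=24.8838[EX]; j=1 S=88.0455 intr=16.3645 cont=15.6319 V=16.3645[EX]; j=2 S=97.4776 intr=6.9324 cont=7.1156 V=7.1156[hold]; j=3 S=107.9200 intr=0.0000 cont=1.7385 V=1.7385[hold]; j=4 S=119.4811 intr=0.0000 cont=0.1573 V=0.1573[hold]; j=5 S=132.2807 intr=0.0000 cont=0.0000 V=0.0000[hold]; j=6 S=146.4515 intr=0.0000 cont=0.0000 V=0.0000[hold]  S*(6)=88.0455
k=5: j=0 S=83.6775 intr=20.7325 cont=20.0000 V=20.7325[EX]; j=1 S=92.6416 intr=11.7684 cont=11.1371 V=11.7684[EX]; j=2 S=102.5660 intr=1.8440 cont=4.0933 V=4.0933[hold]; j=3 S=113.5535 intr=0.0000 cont=0.8523 V=0.8523[hold]; j=4 S=125.7181 intr=0.0000 cont=0.0692 V=0.0692[hold]; j=5 S=139.1859 intr=0.0000 cont=0.0000 V=0.0000[hold]  S*(5)=92.6416
k=4: j=0 S=88.0455 intr=16.3645 cont=15.6319 V=16.3645[EX]; j=1 S=97.4776 intr=6.9324 cont=7.4433 V=7.4433[hold]; j=2 S=107.9200 intr=0.0000 cont=2.2730 V=2.2730[hold]; j=3 S=119.4811 intr=0.0000 cont=0.4135 V=0.4135[hold]; j=4 S=132.2807 intr=0.0000 cont=0.0305 V=0.0305[hold]  S*(4)=88.0455
k=3: j=0 S=92.6416 intr=11.7684 cont=11.3183 V=11.7684[EX]; j=1 S=102.5660 intr=1.8440 cont=4.5331 V=4.5331[hold]; j=2 S=113.5535 intr=0.0000 cont=1.2292 V=1.2292[hold]; j=3 S=125.7181 intr=0.0000 cont=0.1989 V=0.1989[hold]  S*(3)=92.6416
k=2: j=0 S=97.4776 intr=6.9324 cont=7.6864 V=7.6864[hold]; j=1 S=107.9200 intr=0.0000 cont=2.6750 V=2.6750[hold]; j=2 S=119.4811 intr=0.0000 cont=0.6510 V=0.6510[hold]  S*(2)=-
k=1: j=0 S=102.5660 intr=1.8440 cont=4.8623 V=4.8623[hold]; j=1 S=113.5535 intr=0.0000 cont=1.5374 V=1.5374[hold]  S*(1)=-
k=0: j=0 S=107.9200 intr=0.0000 cont=2.9903 V=2.9903[hold]  S*(0)=-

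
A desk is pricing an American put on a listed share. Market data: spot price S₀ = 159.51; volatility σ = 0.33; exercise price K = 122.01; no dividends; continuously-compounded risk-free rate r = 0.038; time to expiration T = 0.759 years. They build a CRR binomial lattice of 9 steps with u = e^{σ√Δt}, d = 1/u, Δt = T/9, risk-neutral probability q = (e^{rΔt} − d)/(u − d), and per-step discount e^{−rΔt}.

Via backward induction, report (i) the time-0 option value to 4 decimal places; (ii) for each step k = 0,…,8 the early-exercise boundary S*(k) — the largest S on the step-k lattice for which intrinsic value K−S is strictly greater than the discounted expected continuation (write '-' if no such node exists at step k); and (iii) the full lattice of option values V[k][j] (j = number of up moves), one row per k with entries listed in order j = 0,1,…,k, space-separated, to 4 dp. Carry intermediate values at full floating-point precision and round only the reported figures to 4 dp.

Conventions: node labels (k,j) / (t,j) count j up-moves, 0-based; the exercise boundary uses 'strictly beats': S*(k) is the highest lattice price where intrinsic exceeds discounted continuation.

price = 3.0681
boundary = - - - - - - 89.7574 98.7848 108.7200
tree:
3.0681
4.8621 1.2416
7.5497 2.1274 0.3380
11.4393 3.5954 0.6302 0.0393
16.8218 5.9736 1.1709 0.0778 0.0000
23.8372 9.7104 2.1663 0.1539 0.0000 0.0000
32.2526 15.3305 3.9888 0.3044 0.0000 0.0000 0.0000
40.4550 23.2252 7.3043 0.6021 0.0000 0.0000 0.0000 0.0000
47.9078 32.2526 13.2900 1.1909 0.0000 0.0000 0.0000 0.0000 0.0000
54.6795 40.4550 23.2252 2.3555 0.0000 0.0000 0.0000 0.0000 0.0000 0.0000

Δt=0.08433  u=1.10057  d=0.90862  q=0.49278  discount=0.99680
step 9 (expiry): payoffs max(K−S,0) = 54.6795 40.4550 23.2252 2.3555 0.0000 0.0000 0.0000 0.0000 0.0000 0.0000
step 8: (k=8,j=0): S=74.1022, K−S=47.9078, hold=47.5174 ⇒ V=47.9078 exercise | (k=8,j=1): S=89.7574, K−S=32.2526, hold=31.8622 ⇒ V=32.2526 exercise | (k=8,j=2): S=108.7200, K−S=13.2900, hold=12.8996 ⇒ V=13.2900 exercise | (k=8,j=3): S=131.6888, K−S=0.0000, hold=1.1909 ⇒ V=1.1909 continue | (k=8,j=4): S=159.5100, K−S=0.0000, hold=0.0000 ⇒ V=0.0000 continue | (k=8,j=5): S=193.2089, K−S=0.0000, hold=0.0000 ⇒ V=0.0000 continue | (k=8,j=6): S=234.0272, K−S=0.0000, hold=0.0000 ⇒ V=0.0000 continue | (k=8,j=7): S=283.4690, K−S=0.0000, hold=0.0000 ⇒ V=0.0000 continue | (k=8,j=8): S=343.3560, K−S=0.0000, hold=0.0000 ⇒ V=0.0000 continue  boundary S*=108.7200
step 7: (k=7,j=0): S=81.5550, K−S=40.4550, hold=40.0646 ⇒ V=40.4550 exercise | (k=7,j=1): S=98.7848, K−S=23.2252, hold=22.8349 ⇒ V=23.2252 exercise | (k=7,j=2): S=119.6545, K−S=2.3555, hold=7.3043 ⇒ V=7.3043 continue | (k=7,j=3): S=144.9333, K−S=0.0000, hold=0.6021 ⇒ V=0.6021 continue | (k=7,j=4): S=175.5527, K−S=0.0000, hold=0.0000 ⇒ V=0.0000 continue | (k=7,j=5): S=212.6409, K−S=0.0000, hold=0.0000 ⇒ V=0.0000 continue | (k=7,j=6): S=257.5644, K−S=0.0000, hold=0.0000 ⇒ V=0.0000 continue | (k=7,j=7): S=311.9788, K−S=0.0000, hold=0.0000 ⇒ V=0.0000 continue  boundary S*=98.7848
step 6: (k=6,j=0): S=89.7574, K−S=32.2526, hold=31.8622 ⇒ V=32.2526 exercise | (k=6,j=1): S=108.7200, K−S=13.2900, hold=15.3305 ⇒ V=15.3305 continue | (k=6,j=2): S=131.6888, K−S=0.0000, hold=3.9888 ⇒ V=3.9888 continue | (k=6,j=3): S=159.5100, K−S=0.0000, hold=0.3044 ⇒ V=0.3044 continue | (k=6,j=4): S=193.2089, K−S=0.0000, hold=0.0000 ⇒ V=0.0000 continue | (k=6,j=5): S=234.0272, K−S=0.0000, hold=0.0000 ⇒ V=0.0000 continue | (k=6,j=6): S=283.4690, K−S=0.0000, hold=0.0000 ⇒ V=0.0000 continue  boundary S*=89.7574
step 5: (k=5,j=0): S=98.7848, K−S=23.2252, hold=23.8372 ⇒ V=23.8372 continue | (k=5,j=1): S=119.6545, K−S=2.3555, hold=9.7104 ⇒ V=9.7104 continue | (k=5,j=2): S=144.9333, K−S=0.0000, hold=2.1663 ⇒ V=2.1663 continue | (k=5,j=3): S=175.5527, K−S=0.0000, hold=0.1539 ⇒ V=0.1539 continue | (k=5,j=4): S=212.6409, K−S=0.0000, hold=0.0000 ⇒ V=0.0000 continue | (k=5,j=5): S=257.5644, K−S=0.0000, hold=0.0000 ⇒ V=0.0000 continue  boundary S*=-
step 4: (k=4,j=0): S=108.7200, K−S=13.2900, hold=16.8218 ⇒ V=16.8218 continue | (k=4,j=1): S=131.6888, K−S=0.0000, hold=5.9736 ⇒ V=5.9736 continue | (k=4,j=2): S=159.5100, K−S=0.0000, hold=1.1709 ⇒ V=1.1709 continue | (k=4,j=3): S=193.2089, K−S=0.0000, hold=0.0778 ⇒ V=0.0778 continue | (k=4,j=4): S=234.0272, K−S=0.0000, hold=0.0000 ⇒ V=0.0000 continue  boundary S*=-
step 3: (k=3,j=0): S=119.6545, K−S=2.3555, hold=11.4393 ⇒ V=11.4393 continue | (k=3,j=1): S=144.9333, K−S=0.0000, hold=3.5954 ⇒ V=3.5954 continue | (k=3,j=2): S=175.5527, K−S=0.0000, hold=0.6302 ⇒ V=0.6302 continue | (k=3,j=3): S=212.6409, K−S=0.0000, hold=0.0393 ⇒ V=0.0393 continue  boundary S*=-
step 2: (k=2,j=0): S=131.6888, K−S=0.0000, hold=7.5497 ⇒ V=7.5497 continue | (k=2,j=1): S=159.5100, K−S=0.0000, hold=2.1274 ⇒ V=2.1274 continue | (k=2,j=2): S=193.2089, K−S=0.0000, hold=0.3380 ⇒ V=0.3380 continue  boundary S*=-
step 1: (k=1,j=0): S=144.9333, K−S=0.0000, hold=4.8621 ⇒ V=4.8621 continue | (k=1,j=1): S=175.5527, K−S=0.0000, hold=1.2416 ⇒ V=1.2416 continue  boundary S*=-
step 0: (k=0,j=0): S=159.5100, K−S=0.0000, hold=3.0681 ⇒ V=3.0681 continue  boundary S*=-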